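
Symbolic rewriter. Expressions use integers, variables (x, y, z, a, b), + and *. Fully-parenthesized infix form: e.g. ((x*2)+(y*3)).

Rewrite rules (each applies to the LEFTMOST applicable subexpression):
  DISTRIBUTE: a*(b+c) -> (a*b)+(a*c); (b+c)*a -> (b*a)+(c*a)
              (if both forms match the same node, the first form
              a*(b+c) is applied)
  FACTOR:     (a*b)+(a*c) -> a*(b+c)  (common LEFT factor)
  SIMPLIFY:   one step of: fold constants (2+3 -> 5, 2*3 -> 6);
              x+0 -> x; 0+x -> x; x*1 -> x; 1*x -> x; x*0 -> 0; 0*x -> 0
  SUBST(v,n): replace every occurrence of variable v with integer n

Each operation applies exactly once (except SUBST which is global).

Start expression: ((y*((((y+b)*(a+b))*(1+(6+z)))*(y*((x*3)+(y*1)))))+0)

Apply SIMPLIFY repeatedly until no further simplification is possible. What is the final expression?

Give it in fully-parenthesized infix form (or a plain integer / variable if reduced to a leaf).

Start: ((y*((((y+b)*(a+b))*(1+(6+z)))*(y*((x*3)+(y*1)))))+0)
Step 1: at root: ((y*((((y+b)*(a+b))*(1+(6+z)))*(y*((x*3)+(y*1)))))+0) -> (y*((((y+b)*(a+b))*(1+(6+z)))*(y*((x*3)+(y*1))))); overall: ((y*((((y+b)*(a+b))*(1+(6+z)))*(y*((x*3)+(y*1)))))+0) -> (y*((((y+b)*(a+b))*(1+(6+z)))*(y*((x*3)+(y*1)))))
Step 2: at RRRR: (y*1) -> y; overall: (y*((((y+b)*(a+b))*(1+(6+z)))*(y*((x*3)+(y*1))))) -> (y*((((y+b)*(a+b))*(1+(6+z)))*(y*((x*3)+y))))
Fixed point: (y*((((y+b)*(a+b))*(1+(6+z)))*(y*((x*3)+y))))

Answer: (y*((((y+b)*(a+b))*(1+(6+z)))*(y*((x*3)+y))))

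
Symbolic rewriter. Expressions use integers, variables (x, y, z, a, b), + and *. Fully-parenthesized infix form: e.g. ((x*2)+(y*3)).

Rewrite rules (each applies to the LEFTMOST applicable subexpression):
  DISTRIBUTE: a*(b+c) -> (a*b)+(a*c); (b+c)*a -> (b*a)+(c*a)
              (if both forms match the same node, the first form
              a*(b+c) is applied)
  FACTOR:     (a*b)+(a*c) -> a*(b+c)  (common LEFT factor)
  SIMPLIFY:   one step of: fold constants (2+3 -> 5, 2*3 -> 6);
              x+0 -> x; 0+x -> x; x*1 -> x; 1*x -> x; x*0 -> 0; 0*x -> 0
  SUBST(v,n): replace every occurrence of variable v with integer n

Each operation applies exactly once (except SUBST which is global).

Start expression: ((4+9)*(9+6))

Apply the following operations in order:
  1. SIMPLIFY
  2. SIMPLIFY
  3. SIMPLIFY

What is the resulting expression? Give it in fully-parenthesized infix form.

Start: ((4+9)*(9+6))
Apply SIMPLIFY at L (target: (4+9)): ((4+9)*(9+6)) -> (13*(9+6))
Apply SIMPLIFY at R (target: (9+6)): (13*(9+6)) -> (13*15)
Apply SIMPLIFY at root (target: (13*15)): (13*15) -> 195

Answer: 195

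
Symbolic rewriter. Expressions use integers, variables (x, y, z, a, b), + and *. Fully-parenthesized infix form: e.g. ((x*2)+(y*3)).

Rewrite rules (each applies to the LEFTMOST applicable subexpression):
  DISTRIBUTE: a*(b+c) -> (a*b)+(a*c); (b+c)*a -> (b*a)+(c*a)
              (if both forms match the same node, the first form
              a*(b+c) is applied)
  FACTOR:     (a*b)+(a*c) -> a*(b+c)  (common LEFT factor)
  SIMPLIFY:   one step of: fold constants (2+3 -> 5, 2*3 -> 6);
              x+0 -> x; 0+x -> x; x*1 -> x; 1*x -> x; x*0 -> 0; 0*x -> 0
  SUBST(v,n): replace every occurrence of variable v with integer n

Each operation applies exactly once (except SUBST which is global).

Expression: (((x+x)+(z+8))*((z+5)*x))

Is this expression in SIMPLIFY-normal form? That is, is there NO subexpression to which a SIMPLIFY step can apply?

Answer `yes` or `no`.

Answer: yes

Derivation:
Expression: (((x+x)+(z+8))*((z+5)*x))
Scanning for simplifiable subexpressions (pre-order)...
  at root: (((x+x)+(z+8))*((z+5)*x)) (not simplifiable)
  at L: ((x+x)+(z+8)) (not simplifiable)
  at LL: (x+x) (not simplifiable)
  at LR: (z+8) (not simplifiable)
  at R: ((z+5)*x) (not simplifiable)
  at RL: (z+5) (not simplifiable)
Result: no simplifiable subexpression found -> normal form.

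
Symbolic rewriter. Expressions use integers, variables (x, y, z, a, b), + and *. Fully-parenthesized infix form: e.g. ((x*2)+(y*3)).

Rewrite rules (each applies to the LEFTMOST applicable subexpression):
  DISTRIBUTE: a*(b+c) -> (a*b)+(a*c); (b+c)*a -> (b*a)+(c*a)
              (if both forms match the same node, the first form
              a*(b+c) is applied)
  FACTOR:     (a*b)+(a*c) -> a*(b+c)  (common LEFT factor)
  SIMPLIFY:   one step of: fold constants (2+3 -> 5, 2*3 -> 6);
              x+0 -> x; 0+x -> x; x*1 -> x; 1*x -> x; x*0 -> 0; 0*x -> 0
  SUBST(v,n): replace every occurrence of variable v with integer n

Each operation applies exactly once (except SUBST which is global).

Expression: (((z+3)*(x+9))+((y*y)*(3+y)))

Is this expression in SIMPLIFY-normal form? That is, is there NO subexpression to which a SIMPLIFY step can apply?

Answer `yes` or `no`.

Expression: (((z+3)*(x+9))+((y*y)*(3+y)))
Scanning for simplifiable subexpressions (pre-order)...
  at root: (((z+3)*(x+9))+((y*y)*(3+y))) (not simplifiable)
  at L: ((z+3)*(x+9)) (not simplifiable)
  at LL: (z+3) (not simplifiable)
  at LR: (x+9) (not simplifiable)
  at R: ((y*y)*(3+y)) (not simplifiable)
  at RL: (y*y) (not simplifiable)
  at RR: (3+y) (not simplifiable)
Result: no simplifiable subexpression found -> normal form.

Answer: yes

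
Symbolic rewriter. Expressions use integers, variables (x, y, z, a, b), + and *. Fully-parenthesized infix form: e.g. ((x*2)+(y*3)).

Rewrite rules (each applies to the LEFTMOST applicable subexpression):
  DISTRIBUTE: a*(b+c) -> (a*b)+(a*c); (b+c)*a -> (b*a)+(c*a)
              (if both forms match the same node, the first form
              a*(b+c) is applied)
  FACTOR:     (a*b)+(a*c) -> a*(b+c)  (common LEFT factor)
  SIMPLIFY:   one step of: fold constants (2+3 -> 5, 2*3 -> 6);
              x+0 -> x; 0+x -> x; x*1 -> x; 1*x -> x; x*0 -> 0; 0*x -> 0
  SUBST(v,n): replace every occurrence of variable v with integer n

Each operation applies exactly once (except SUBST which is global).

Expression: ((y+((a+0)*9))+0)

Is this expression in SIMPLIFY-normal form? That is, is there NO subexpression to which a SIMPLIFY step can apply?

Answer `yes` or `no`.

Expression: ((y+((a+0)*9))+0)
Scanning for simplifiable subexpressions (pre-order)...
  at root: ((y+((a+0)*9))+0) (SIMPLIFIABLE)
  at L: (y+((a+0)*9)) (not simplifiable)
  at LR: ((a+0)*9) (not simplifiable)
  at LRL: (a+0) (SIMPLIFIABLE)
Found simplifiable subexpr at path root: ((y+((a+0)*9))+0)
One SIMPLIFY step would give: (y+((a+0)*9))
-> NOT in normal form.

Answer: no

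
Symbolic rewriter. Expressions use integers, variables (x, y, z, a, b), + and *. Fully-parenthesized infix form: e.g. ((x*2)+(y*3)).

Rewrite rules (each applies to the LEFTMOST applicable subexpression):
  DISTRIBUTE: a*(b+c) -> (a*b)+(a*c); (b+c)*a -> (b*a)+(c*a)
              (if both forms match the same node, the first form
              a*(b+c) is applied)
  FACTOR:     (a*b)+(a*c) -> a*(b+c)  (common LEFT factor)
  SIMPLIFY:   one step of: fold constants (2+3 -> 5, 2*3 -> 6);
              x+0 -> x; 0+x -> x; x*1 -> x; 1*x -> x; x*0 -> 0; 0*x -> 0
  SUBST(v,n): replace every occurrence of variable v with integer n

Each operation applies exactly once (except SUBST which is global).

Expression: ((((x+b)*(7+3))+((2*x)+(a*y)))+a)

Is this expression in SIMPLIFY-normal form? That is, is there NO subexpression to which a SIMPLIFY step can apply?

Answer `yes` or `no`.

Expression: ((((x+b)*(7+3))+((2*x)+(a*y)))+a)
Scanning for simplifiable subexpressions (pre-order)...
  at root: ((((x+b)*(7+3))+((2*x)+(a*y)))+a) (not simplifiable)
  at L: (((x+b)*(7+3))+((2*x)+(a*y))) (not simplifiable)
  at LL: ((x+b)*(7+3)) (not simplifiable)
  at LLL: (x+b) (not simplifiable)
  at LLR: (7+3) (SIMPLIFIABLE)
  at LR: ((2*x)+(a*y)) (not simplifiable)
  at LRL: (2*x) (not simplifiable)
  at LRR: (a*y) (not simplifiable)
Found simplifiable subexpr at path LLR: (7+3)
One SIMPLIFY step would give: ((((x+b)*10)+((2*x)+(a*y)))+a)
-> NOT in normal form.

Answer: no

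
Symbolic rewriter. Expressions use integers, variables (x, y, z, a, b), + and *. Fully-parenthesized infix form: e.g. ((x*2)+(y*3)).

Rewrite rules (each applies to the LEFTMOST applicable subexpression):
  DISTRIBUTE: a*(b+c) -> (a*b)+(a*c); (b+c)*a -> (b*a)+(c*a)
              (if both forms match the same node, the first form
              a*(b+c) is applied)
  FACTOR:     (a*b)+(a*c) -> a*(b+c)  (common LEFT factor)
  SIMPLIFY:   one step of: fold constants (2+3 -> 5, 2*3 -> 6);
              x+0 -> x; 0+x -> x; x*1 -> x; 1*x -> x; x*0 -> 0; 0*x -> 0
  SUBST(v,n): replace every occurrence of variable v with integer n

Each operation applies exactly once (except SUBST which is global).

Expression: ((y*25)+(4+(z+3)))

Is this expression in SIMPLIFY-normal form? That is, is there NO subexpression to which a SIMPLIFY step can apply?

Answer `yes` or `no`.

Expression: ((y*25)+(4+(z+3)))
Scanning for simplifiable subexpressions (pre-order)...
  at root: ((y*25)+(4+(z+3))) (not simplifiable)
  at L: (y*25) (not simplifiable)
  at R: (4+(z+3)) (not simplifiable)
  at RR: (z+3) (not simplifiable)
Result: no simplifiable subexpression found -> normal form.

Answer: yes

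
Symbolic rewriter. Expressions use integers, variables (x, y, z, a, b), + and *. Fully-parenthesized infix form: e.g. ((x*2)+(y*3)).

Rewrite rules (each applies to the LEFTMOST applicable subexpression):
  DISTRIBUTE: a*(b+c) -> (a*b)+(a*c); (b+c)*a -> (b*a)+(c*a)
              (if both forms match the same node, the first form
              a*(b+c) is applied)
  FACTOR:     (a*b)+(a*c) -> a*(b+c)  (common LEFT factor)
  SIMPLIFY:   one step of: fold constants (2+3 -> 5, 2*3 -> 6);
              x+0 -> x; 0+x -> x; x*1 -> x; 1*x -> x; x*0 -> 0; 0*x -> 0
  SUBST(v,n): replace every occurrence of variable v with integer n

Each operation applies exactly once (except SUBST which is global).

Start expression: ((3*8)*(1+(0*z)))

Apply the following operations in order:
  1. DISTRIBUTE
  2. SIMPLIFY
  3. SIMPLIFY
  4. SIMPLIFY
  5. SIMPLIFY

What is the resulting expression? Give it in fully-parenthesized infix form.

Answer: (24+(24*0))

Derivation:
Start: ((3*8)*(1+(0*z)))
Apply DISTRIBUTE at root (target: ((3*8)*(1+(0*z)))): ((3*8)*(1+(0*z))) -> (((3*8)*1)+((3*8)*(0*z)))
Apply SIMPLIFY at L (target: ((3*8)*1)): (((3*8)*1)+((3*8)*(0*z))) -> ((3*8)+((3*8)*(0*z)))
Apply SIMPLIFY at L (target: (3*8)): ((3*8)+((3*8)*(0*z))) -> (24+((3*8)*(0*z)))
Apply SIMPLIFY at RL (target: (3*8)): (24+((3*8)*(0*z))) -> (24+(24*(0*z)))
Apply SIMPLIFY at RR (target: (0*z)): (24+(24*(0*z))) -> (24+(24*0))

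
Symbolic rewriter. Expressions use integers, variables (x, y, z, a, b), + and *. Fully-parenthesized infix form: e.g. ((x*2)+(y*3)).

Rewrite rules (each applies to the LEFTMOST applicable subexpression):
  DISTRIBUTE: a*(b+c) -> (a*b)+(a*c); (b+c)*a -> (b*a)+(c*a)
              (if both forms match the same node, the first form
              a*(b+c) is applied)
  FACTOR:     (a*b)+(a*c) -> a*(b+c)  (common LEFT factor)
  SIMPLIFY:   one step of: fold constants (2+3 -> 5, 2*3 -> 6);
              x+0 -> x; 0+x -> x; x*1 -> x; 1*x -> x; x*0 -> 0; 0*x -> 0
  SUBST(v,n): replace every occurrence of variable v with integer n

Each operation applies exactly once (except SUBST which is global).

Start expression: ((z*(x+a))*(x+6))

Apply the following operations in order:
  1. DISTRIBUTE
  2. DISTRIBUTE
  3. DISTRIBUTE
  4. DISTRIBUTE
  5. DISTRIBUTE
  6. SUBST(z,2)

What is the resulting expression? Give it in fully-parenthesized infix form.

Answer: ((((2*x)*x)+((2*a)*x))+(((2*x)*6)+((2*a)*6)))

Derivation:
Start: ((z*(x+a))*(x+6))
Apply DISTRIBUTE at root (target: ((z*(x+a))*(x+6))): ((z*(x+a))*(x+6)) -> (((z*(x+a))*x)+((z*(x+a))*6))
Apply DISTRIBUTE at LL (target: (z*(x+a))): (((z*(x+a))*x)+((z*(x+a))*6)) -> ((((z*x)+(z*a))*x)+((z*(x+a))*6))
Apply DISTRIBUTE at L (target: (((z*x)+(z*a))*x)): ((((z*x)+(z*a))*x)+((z*(x+a))*6)) -> ((((z*x)*x)+((z*a)*x))+((z*(x+a))*6))
Apply DISTRIBUTE at RL (target: (z*(x+a))): ((((z*x)*x)+((z*a)*x))+((z*(x+a))*6)) -> ((((z*x)*x)+((z*a)*x))+(((z*x)+(z*a))*6))
Apply DISTRIBUTE at R (target: (((z*x)+(z*a))*6)): ((((z*x)*x)+((z*a)*x))+(((z*x)+(z*a))*6)) -> ((((z*x)*x)+((z*a)*x))+(((z*x)*6)+((z*a)*6)))
Apply SUBST(z,2): ((((z*x)*x)+((z*a)*x))+(((z*x)*6)+((z*a)*6))) -> ((((2*x)*x)+((2*a)*x))+(((2*x)*6)+((2*a)*6)))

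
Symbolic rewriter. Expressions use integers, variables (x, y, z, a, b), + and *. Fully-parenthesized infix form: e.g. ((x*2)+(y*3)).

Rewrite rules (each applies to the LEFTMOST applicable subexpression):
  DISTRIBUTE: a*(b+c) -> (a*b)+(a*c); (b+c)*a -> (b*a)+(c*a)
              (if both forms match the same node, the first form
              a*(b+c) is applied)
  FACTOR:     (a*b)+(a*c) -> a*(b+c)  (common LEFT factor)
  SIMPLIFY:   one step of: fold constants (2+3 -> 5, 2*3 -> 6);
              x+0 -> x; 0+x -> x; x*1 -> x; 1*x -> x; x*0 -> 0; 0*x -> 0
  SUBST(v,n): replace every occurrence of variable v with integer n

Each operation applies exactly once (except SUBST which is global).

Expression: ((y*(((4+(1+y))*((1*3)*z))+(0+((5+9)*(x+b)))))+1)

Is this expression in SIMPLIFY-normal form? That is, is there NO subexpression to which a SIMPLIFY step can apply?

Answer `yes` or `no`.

Answer: no

Derivation:
Expression: ((y*(((4+(1+y))*((1*3)*z))+(0+((5+9)*(x+b)))))+1)
Scanning for simplifiable subexpressions (pre-order)...
  at root: ((y*(((4+(1+y))*((1*3)*z))+(0+((5+9)*(x+b)))))+1) (not simplifiable)
  at L: (y*(((4+(1+y))*((1*3)*z))+(0+((5+9)*(x+b))))) (not simplifiable)
  at LR: (((4+(1+y))*((1*3)*z))+(0+((5+9)*(x+b)))) (not simplifiable)
  at LRL: ((4+(1+y))*((1*3)*z)) (not simplifiable)
  at LRLL: (4+(1+y)) (not simplifiable)
  at LRLLR: (1+y) (not simplifiable)
  at LRLR: ((1*3)*z) (not simplifiable)
  at LRLRL: (1*3) (SIMPLIFIABLE)
  at LRR: (0+((5+9)*(x+b))) (SIMPLIFIABLE)
  at LRRR: ((5+9)*(x+b)) (not simplifiable)
  at LRRRL: (5+9) (SIMPLIFIABLE)
  at LRRRR: (x+b) (not simplifiable)
Found simplifiable subexpr at path LRLRL: (1*3)
One SIMPLIFY step would give: ((y*(((4+(1+y))*(3*z))+(0+((5+9)*(x+b)))))+1)
-> NOT in normal form.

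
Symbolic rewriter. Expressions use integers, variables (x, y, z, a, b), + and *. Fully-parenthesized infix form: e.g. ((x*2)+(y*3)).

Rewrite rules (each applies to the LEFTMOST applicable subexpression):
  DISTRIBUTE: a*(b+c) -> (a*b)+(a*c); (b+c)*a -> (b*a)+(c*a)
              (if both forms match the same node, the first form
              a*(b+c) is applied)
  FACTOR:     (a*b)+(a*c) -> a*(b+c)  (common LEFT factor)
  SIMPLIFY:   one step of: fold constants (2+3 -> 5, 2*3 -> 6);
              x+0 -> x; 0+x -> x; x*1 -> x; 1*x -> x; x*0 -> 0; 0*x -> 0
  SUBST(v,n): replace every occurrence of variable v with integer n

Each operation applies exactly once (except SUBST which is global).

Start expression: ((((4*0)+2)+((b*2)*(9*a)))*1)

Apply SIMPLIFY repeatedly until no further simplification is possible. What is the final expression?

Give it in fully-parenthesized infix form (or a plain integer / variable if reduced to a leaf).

Answer: (2+((b*2)*(9*a)))

Derivation:
Start: ((((4*0)+2)+((b*2)*(9*a)))*1)
Step 1: at root: ((((4*0)+2)+((b*2)*(9*a)))*1) -> (((4*0)+2)+((b*2)*(9*a))); overall: ((((4*0)+2)+((b*2)*(9*a)))*1) -> (((4*0)+2)+((b*2)*(9*a)))
Step 2: at LL: (4*0) -> 0; overall: (((4*0)+2)+((b*2)*(9*a))) -> ((0+2)+((b*2)*(9*a)))
Step 3: at L: (0+2) -> 2; overall: ((0+2)+((b*2)*(9*a))) -> (2+((b*2)*(9*a)))
Fixed point: (2+((b*2)*(9*a)))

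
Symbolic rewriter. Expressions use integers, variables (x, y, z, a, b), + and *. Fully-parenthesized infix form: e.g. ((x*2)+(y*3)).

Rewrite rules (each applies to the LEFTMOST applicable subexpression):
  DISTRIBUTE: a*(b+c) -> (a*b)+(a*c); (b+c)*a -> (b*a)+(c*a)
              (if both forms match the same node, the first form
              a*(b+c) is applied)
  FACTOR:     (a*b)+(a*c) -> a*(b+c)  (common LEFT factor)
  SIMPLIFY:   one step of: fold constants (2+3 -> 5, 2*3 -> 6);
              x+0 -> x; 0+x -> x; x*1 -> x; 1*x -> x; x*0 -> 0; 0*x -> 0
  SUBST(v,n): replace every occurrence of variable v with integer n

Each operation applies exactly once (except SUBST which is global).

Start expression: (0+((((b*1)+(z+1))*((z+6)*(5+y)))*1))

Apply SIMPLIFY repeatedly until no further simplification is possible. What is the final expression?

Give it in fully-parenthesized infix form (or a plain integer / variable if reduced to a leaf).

Answer: ((b+(z+1))*((z+6)*(5+y)))

Derivation:
Start: (0+((((b*1)+(z+1))*((z+6)*(5+y)))*1))
Step 1: at root: (0+((((b*1)+(z+1))*((z+6)*(5+y)))*1)) -> ((((b*1)+(z+1))*((z+6)*(5+y)))*1); overall: (0+((((b*1)+(z+1))*((z+6)*(5+y)))*1)) -> ((((b*1)+(z+1))*((z+6)*(5+y)))*1)
Step 2: at root: ((((b*1)+(z+1))*((z+6)*(5+y)))*1) -> (((b*1)+(z+1))*((z+6)*(5+y))); overall: ((((b*1)+(z+1))*((z+6)*(5+y)))*1) -> (((b*1)+(z+1))*((z+6)*(5+y)))
Step 3: at LL: (b*1) -> b; overall: (((b*1)+(z+1))*((z+6)*(5+y))) -> ((b+(z+1))*((z+6)*(5+y)))
Fixed point: ((b+(z+1))*((z+6)*(5+y)))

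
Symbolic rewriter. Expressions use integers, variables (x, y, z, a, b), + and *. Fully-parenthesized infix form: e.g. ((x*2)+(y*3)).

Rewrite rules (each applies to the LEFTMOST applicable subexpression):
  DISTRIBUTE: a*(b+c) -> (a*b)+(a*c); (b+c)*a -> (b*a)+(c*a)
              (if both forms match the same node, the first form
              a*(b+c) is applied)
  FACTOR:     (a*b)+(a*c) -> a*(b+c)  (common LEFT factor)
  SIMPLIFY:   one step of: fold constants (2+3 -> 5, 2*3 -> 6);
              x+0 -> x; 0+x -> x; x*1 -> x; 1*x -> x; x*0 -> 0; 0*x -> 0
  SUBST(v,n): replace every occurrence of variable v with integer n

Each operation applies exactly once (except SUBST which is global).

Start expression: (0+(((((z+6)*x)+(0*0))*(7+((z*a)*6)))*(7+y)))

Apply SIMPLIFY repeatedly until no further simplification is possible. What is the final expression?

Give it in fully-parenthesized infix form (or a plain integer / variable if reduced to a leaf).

Answer: ((((z+6)*x)*(7+((z*a)*6)))*(7+y))

Derivation:
Start: (0+(((((z+6)*x)+(0*0))*(7+((z*a)*6)))*(7+y)))
Step 1: at root: (0+(((((z+6)*x)+(0*0))*(7+((z*a)*6)))*(7+y))) -> (((((z+6)*x)+(0*0))*(7+((z*a)*6)))*(7+y)); overall: (0+(((((z+6)*x)+(0*0))*(7+((z*a)*6)))*(7+y))) -> (((((z+6)*x)+(0*0))*(7+((z*a)*6)))*(7+y))
Step 2: at LLR: (0*0) -> 0; overall: (((((z+6)*x)+(0*0))*(7+((z*a)*6)))*(7+y)) -> (((((z+6)*x)+0)*(7+((z*a)*6)))*(7+y))
Step 3: at LL: (((z+6)*x)+0) -> ((z+6)*x); overall: (((((z+6)*x)+0)*(7+((z*a)*6)))*(7+y)) -> ((((z+6)*x)*(7+((z*a)*6)))*(7+y))
Fixed point: ((((z+6)*x)*(7+((z*a)*6)))*(7+y))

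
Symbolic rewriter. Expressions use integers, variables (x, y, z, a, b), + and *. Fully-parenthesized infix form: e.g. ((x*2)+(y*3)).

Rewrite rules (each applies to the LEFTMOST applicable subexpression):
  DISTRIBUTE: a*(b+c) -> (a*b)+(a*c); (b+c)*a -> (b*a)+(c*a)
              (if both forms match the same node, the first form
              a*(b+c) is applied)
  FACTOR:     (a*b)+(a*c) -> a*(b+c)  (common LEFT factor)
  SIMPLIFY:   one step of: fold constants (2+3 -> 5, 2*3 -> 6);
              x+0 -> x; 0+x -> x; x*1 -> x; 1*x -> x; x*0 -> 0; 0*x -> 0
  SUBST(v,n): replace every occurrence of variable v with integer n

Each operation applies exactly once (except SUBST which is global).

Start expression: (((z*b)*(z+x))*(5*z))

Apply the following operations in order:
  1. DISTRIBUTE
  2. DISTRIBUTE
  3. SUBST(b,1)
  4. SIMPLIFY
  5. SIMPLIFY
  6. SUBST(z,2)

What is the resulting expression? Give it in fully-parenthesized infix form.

Answer: (((2*2)*(5*2))+((2*x)*(5*2)))

Derivation:
Start: (((z*b)*(z+x))*(5*z))
Apply DISTRIBUTE at L (target: ((z*b)*(z+x))): (((z*b)*(z+x))*(5*z)) -> ((((z*b)*z)+((z*b)*x))*(5*z))
Apply DISTRIBUTE at root (target: ((((z*b)*z)+((z*b)*x))*(5*z))): ((((z*b)*z)+((z*b)*x))*(5*z)) -> ((((z*b)*z)*(5*z))+(((z*b)*x)*(5*z)))
Apply SUBST(b,1): ((((z*b)*z)*(5*z))+(((z*b)*x)*(5*z))) -> ((((z*1)*z)*(5*z))+(((z*1)*x)*(5*z)))
Apply SIMPLIFY at LLL (target: (z*1)): ((((z*1)*z)*(5*z))+(((z*1)*x)*(5*z))) -> (((z*z)*(5*z))+(((z*1)*x)*(5*z)))
Apply SIMPLIFY at RLL (target: (z*1)): (((z*z)*(5*z))+(((z*1)*x)*(5*z))) -> (((z*z)*(5*z))+((z*x)*(5*z)))
Apply SUBST(z,2): (((z*z)*(5*z))+((z*x)*(5*z))) -> (((2*2)*(5*2))+((2*x)*(5*2)))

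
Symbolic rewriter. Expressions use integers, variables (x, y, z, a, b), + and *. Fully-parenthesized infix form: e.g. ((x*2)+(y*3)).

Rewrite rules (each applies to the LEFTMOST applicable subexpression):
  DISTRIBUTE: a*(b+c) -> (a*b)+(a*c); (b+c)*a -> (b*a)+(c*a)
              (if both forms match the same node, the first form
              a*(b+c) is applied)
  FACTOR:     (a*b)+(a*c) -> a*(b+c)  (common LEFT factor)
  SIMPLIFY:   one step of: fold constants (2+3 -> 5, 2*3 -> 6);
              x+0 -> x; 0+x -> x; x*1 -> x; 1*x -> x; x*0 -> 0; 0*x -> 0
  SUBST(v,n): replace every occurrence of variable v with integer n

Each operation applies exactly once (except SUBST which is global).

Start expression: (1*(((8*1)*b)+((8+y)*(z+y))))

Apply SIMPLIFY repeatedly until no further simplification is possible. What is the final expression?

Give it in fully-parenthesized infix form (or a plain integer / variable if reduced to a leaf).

Answer: ((8*b)+((8+y)*(z+y)))

Derivation:
Start: (1*(((8*1)*b)+((8+y)*(z+y))))
Step 1: at root: (1*(((8*1)*b)+((8+y)*(z+y)))) -> (((8*1)*b)+((8+y)*(z+y))); overall: (1*(((8*1)*b)+((8+y)*(z+y)))) -> (((8*1)*b)+((8+y)*(z+y)))
Step 2: at LL: (8*1) -> 8; overall: (((8*1)*b)+((8+y)*(z+y))) -> ((8*b)+((8+y)*(z+y)))
Fixed point: ((8*b)+((8+y)*(z+y)))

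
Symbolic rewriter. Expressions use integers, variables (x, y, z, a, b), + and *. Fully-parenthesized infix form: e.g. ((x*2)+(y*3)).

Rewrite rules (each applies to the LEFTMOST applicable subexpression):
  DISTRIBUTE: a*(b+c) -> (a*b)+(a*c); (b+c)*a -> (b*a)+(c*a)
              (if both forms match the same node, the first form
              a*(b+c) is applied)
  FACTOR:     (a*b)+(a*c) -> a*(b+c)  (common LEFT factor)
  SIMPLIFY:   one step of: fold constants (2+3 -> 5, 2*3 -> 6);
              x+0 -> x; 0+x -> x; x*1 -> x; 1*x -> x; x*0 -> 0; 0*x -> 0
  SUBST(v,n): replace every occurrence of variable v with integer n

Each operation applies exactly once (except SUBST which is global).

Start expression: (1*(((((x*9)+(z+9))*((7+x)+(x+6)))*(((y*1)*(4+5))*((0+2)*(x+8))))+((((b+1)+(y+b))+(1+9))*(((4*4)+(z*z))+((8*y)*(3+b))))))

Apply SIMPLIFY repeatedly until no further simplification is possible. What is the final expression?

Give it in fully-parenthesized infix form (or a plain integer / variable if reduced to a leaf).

Answer: (((((x*9)+(z+9))*((7+x)+(x+6)))*((y*9)*(2*(x+8))))+((((b+1)+(y+b))+10)*((16+(z*z))+((8*y)*(3+b)))))

Derivation:
Start: (1*(((((x*9)+(z+9))*((7+x)+(x+6)))*(((y*1)*(4+5))*((0+2)*(x+8))))+((((b+1)+(y+b))+(1+9))*(((4*4)+(z*z))+((8*y)*(3+b))))))
Step 1: at root: (1*(((((x*9)+(z+9))*((7+x)+(x+6)))*(((y*1)*(4+5))*((0+2)*(x+8))))+((((b+1)+(y+b))+(1+9))*(((4*4)+(z*z))+((8*y)*(3+b)))))) -> (((((x*9)+(z+9))*((7+x)+(x+6)))*(((y*1)*(4+5))*((0+2)*(x+8))))+((((b+1)+(y+b))+(1+9))*(((4*4)+(z*z))+((8*y)*(3+b))))); overall: (1*(((((x*9)+(z+9))*((7+x)+(x+6)))*(((y*1)*(4+5))*((0+2)*(x+8))))+((((b+1)+(y+b))+(1+9))*(((4*4)+(z*z))+((8*y)*(3+b)))))) -> (((((x*9)+(z+9))*((7+x)+(x+6)))*(((y*1)*(4+5))*((0+2)*(x+8))))+((((b+1)+(y+b))+(1+9))*(((4*4)+(z*z))+((8*y)*(3+b)))))
Step 2: at LRLL: (y*1) -> y; overall: (((((x*9)+(z+9))*((7+x)+(x+6)))*(((y*1)*(4+5))*((0+2)*(x+8))))+((((b+1)+(y+b))+(1+9))*(((4*4)+(z*z))+((8*y)*(3+b))))) -> (((((x*9)+(z+9))*((7+x)+(x+6)))*((y*(4+5))*((0+2)*(x+8))))+((((b+1)+(y+b))+(1+9))*(((4*4)+(z*z))+((8*y)*(3+b)))))
Step 3: at LRLR: (4+5) -> 9; overall: (((((x*9)+(z+9))*((7+x)+(x+6)))*((y*(4+5))*((0+2)*(x+8))))+((((b+1)+(y+b))+(1+9))*(((4*4)+(z*z))+((8*y)*(3+b))))) -> (((((x*9)+(z+9))*((7+x)+(x+6)))*((y*9)*((0+2)*(x+8))))+((((b+1)+(y+b))+(1+9))*(((4*4)+(z*z))+((8*y)*(3+b)))))
Step 4: at LRRL: (0+2) -> 2; overall: (((((x*9)+(z+9))*((7+x)+(x+6)))*((y*9)*((0+2)*(x+8))))+((((b+1)+(y+b))+(1+9))*(((4*4)+(z*z))+((8*y)*(3+b))))) -> (((((x*9)+(z+9))*((7+x)+(x+6)))*((y*9)*(2*(x+8))))+((((b+1)+(y+b))+(1+9))*(((4*4)+(z*z))+((8*y)*(3+b)))))
Step 5: at RLR: (1+9) -> 10; overall: (((((x*9)+(z+9))*((7+x)+(x+6)))*((y*9)*(2*(x+8))))+((((b+1)+(y+b))+(1+9))*(((4*4)+(z*z))+((8*y)*(3+b))))) -> (((((x*9)+(z+9))*((7+x)+(x+6)))*((y*9)*(2*(x+8))))+((((b+1)+(y+b))+10)*(((4*4)+(z*z))+((8*y)*(3+b)))))
Step 6: at RRLL: (4*4) -> 16; overall: (((((x*9)+(z+9))*((7+x)+(x+6)))*((y*9)*(2*(x+8))))+((((b+1)+(y+b))+10)*(((4*4)+(z*z))+((8*y)*(3+b))))) -> (((((x*9)+(z+9))*((7+x)+(x+6)))*((y*9)*(2*(x+8))))+((((b+1)+(y+b))+10)*((16+(z*z))+((8*y)*(3+b)))))
Fixed point: (((((x*9)+(z+9))*((7+x)+(x+6)))*((y*9)*(2*(x+8))))+((((b+1)+(y+b))+10)*((16+(z*z))+((8*y)*(3+b)))))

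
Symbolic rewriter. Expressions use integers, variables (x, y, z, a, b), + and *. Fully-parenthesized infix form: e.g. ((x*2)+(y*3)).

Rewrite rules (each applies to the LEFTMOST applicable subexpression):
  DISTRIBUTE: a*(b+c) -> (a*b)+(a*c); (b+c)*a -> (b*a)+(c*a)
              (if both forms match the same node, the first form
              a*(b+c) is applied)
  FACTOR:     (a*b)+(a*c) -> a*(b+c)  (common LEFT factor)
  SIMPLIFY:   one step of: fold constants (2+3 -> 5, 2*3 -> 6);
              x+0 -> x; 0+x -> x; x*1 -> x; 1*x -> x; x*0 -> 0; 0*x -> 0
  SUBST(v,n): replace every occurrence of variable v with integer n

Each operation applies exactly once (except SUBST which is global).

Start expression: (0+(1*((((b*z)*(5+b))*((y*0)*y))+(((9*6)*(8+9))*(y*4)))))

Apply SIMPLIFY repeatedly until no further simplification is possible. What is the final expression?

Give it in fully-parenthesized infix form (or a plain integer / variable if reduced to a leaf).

Start: (0+(1*((((b*z)*(5+b))*((y*0)*y))+(((9*6)*(8+9))*(y*4)))))
Step 1: at root: (0+(1*((((b*z)*(5+b))*((y*0)*y))+(((9*6)*(8+9))*(y*4))))) -> (1*((((b*z)*(5+b))*((y*0)*y))+(((9*6)*(8+9))*(y*4)))); overall: (0+(1*((((b*z)*(5+b))*((y*0)*y))+(((9*6)*(8+9))*(y*4))))) -> (1*((((b*z)*(5+b))*((y*0)*y))+(((9*6)*(8+9))*(y*4))))
Step 2: at root: (1*((((b*z)*(5+b))*((y*0)*y))+(((9*6)*(8+9))*(y*4)))) -> ((((b*z)*(5+b))*((y*0)*y))+(((9*6)*(8+9))*(y*4))); overall: (1*((((b*z)*(5+b))*((y*0)*y))+(((9*6)*(8+9))*(y*4)))) -> ((((b*z)*(5+b))*((y*0)*y))+(((9*6)*(8+9))*(y*4)))
Step 3: at LRL: (y*0) -> 0; overall: ((((b*z)*(5+b))*((y*0)*y))+(((9*6)*(8+9))*(y*4))) -> ((((b*z)*(5+b))*(0*y))+(((9*6)*(8+9))*(y*4)))
Step 4: at LR: (0*y) -> 0; overall: ((((b*z)*(5+b))*(0*y))+(((9*6)*(8+9))*(y*4))) -> ((((b*z)*(5+b))*0)+(((9*6)*(8+9))*(y*4)))
Step 5: at L: (((b*z)*(5+b))*0) -> 0; overall: ((((b*z)*(5+b))*0)+(((9*6)*(8+9))*(y*4))) -> (0+(((9*6)*(8+9))*(y*4)))
Step 6: at root: (0+(((9*6)*(8+9))*(y*4))) -> (((9*6)*(8+9))*(y*4)); overall: (0+(((9*6)*(8+9))*(y*4))) -> (((9*6)*(8+9))*(y*4))
Step 7: at LL: (9*6) -> 54; overall: (((9*6)*(8+9))*(y*4)) -> ((54*(8+9))*(y*4))
Step 8: at LR: (8+9) -> 17; overall: ((54*(8+9))*(y*4)) -> ((54*17)*(y*4))
Step 9: at L: (54*17) -> 918; overall: ((54*17)*(y*4)) -> (918*(y*4))
Fixed point: (918*(y*4))

Answer: (918*(y*4))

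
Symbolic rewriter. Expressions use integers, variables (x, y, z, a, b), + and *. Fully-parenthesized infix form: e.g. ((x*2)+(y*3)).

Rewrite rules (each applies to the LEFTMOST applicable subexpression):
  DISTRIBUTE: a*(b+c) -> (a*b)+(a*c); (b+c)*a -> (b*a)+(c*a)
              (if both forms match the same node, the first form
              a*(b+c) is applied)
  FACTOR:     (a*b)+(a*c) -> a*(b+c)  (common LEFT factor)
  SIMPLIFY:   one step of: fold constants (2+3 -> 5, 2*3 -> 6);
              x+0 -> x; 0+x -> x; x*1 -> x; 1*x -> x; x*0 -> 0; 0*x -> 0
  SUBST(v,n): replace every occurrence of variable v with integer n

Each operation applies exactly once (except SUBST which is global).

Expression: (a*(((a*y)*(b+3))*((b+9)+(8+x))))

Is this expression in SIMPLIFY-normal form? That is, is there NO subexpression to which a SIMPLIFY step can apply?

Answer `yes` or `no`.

Answer: yes

Derivation:
Expression: (a*(((a*y)*(b+3))*((b+9)+(8+x))))
Scanning for simplifiable subexpressions (pre-order)...
  at root: (a*(((a*y)*(b+3))*((b+9)+(8+x)))) (not simplifiable)
  at R: (((a*y)*(b+3))*((b+9)+(8+x))) (not simplifiable)
  at RL: ((a*y)*(b+3)) (not simplifiable)
  at RLL: (a*y) (not simplifiable)
  at RLR: (b+3) (not simplifiable)
  at RR: ((b+9)+(8+x)) (not simplifiable)
  at RRL: (b+9) (not simplifiable)
  at RRR: (8+x) (not simplifiable)
Result: no simplifiable subexpression found -> normal form.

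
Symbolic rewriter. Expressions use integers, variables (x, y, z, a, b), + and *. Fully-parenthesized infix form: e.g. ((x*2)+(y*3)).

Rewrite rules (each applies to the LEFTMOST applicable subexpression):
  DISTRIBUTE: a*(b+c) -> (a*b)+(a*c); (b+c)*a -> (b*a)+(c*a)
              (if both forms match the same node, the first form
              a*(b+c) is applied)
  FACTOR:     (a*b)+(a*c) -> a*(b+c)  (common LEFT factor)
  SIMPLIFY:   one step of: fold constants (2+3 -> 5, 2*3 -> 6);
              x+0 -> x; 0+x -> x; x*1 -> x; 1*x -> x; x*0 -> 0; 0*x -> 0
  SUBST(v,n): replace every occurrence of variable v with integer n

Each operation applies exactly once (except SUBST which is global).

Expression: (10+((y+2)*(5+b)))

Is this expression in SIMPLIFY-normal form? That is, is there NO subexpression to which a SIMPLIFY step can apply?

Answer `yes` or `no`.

Answer: yes

Derivation:
Expression: (10+((y+2)*(5+b)))
Scanning for simplifiable subexpressions (pre-order)...
  at root: (10+((y+2)*(5+b))) (not simplifiable)
  at R: ((y+2)*(5+b)) (not simplifiable)
  at RL: (y+2) (not simplifiable)
  at RR: (5+b) (not simplifiable)
Result: no simplifiable subexpression found -> normal form.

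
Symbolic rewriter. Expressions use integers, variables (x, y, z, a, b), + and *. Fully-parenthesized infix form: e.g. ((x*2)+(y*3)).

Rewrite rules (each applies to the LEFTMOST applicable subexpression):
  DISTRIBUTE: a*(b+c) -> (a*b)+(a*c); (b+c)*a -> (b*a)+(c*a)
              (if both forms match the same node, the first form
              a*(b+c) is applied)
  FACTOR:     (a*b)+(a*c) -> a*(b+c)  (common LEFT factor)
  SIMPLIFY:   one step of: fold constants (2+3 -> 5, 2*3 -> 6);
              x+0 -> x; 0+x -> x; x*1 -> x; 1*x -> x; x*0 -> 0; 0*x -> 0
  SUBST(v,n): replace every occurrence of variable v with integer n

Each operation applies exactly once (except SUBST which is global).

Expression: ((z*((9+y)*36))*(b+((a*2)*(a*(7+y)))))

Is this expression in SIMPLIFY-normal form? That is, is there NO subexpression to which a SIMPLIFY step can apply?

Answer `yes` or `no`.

Answer: yes

Derivation:
Expression: ((z*((9+y)*36))*(b+((a*2)*(a*(7+y)))))
Scanning for simplifiable subexpressions (pre-order)...
  at root: ((z*((9+y)*36))*(b+((a*2)*(a*(7+y))))) (not simplifiable)
  at L: (z*((9+y)*36)) (not simplifiable)
  at LR: ((9+y)*36) (not simplifiable)
  at LRL: (9+y) (not simplifiable)
  at R: (b+((a*2)*(a*(7+y)))) (not simplifiable)
  at RR: ((a*2)*(a*(7+y))) (not simplifiable)
  at RRL: (a*2) (not simplifiable)
  at RRR: (a*(7+y)) (not simplifiable)
  at RRRR: (7+y) (not simplifiable)
Result: no simplifiable subexpression found -> normal form.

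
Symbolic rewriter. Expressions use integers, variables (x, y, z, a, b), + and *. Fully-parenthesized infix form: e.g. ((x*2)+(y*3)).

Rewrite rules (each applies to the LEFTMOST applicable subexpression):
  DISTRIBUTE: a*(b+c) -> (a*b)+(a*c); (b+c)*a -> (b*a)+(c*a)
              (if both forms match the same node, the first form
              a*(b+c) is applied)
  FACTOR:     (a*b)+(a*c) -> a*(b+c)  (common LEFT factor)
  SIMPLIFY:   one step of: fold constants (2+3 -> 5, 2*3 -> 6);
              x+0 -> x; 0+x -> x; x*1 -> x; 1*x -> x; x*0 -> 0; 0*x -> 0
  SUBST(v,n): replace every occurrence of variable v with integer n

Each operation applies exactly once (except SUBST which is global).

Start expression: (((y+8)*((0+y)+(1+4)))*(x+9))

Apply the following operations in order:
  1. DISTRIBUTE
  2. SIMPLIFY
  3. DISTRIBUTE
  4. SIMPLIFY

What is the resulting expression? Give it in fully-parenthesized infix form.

Answer: (((((y+8)*y)+((y+8)*5))*x)+(((y+8)*((0+y)+(1+4)))*9))

Derivation:
Start: (((y+8)*((0+y)+(1+4)))*(x+9))
Apply DISTRIBUTE at root (target: (((y+8)*((0+y)+(1+4)))*(x+9))): (((y+8)*((0+y)+(1+4)))*(x+9)) -> ((((y+8)*((0+y)+(1+4)))*x)+(((y+8)*((0+y)+(1+4)))*9))
Apply SIMPLIFY at LLRL (target: (0+y)): ((((y+8)*((0+y)+(1+4)))*x)+(((y+8)*((0+y)+(1+4)))*9)) -> ((((y+8)*(y+(1+4)))*x)+(((y+8)*((0+y)+(1+4)))*9))
Apply DISTRIBUTE at LL (target: ((y+8)*(y+(1+4)))): ((((y+8)*(y+(1+4)))*x)+(((y+8)*((0+y)+(1+4)))*9)) -> (((((y+8)*y)+((y+8)*(1+4)))*x)+(((y+8)*((0+y)+(1+4)))*9))
Apply SIMPLIFY at LLRR (target: (1+4)): (((((y+8)*y)+((y+8)*(1+4)))*x)+(((y+8)*((0+y)+(1+4)))*9)) -> (((((y+8)*y)+((y+8)*5))*x)+(((y+8)*((0+y)+(1+4)))*9))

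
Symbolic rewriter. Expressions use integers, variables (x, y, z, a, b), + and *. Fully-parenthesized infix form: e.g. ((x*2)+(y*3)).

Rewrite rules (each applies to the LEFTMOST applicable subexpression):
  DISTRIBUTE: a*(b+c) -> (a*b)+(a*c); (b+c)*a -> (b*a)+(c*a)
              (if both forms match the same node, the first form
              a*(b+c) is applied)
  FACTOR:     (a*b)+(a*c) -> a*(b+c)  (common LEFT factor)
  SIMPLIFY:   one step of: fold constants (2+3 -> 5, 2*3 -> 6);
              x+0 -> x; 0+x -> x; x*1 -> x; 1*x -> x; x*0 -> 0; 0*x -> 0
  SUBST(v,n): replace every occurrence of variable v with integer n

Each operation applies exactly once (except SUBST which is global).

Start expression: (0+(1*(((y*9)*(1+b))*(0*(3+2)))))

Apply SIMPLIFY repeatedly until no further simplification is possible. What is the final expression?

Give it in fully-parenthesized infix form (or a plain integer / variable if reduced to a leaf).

Start: (0+(1*(((y*9)*(1+b))*(0*(3+2)))))
Step 1: at root: (0+(1*(((y*9)*(1+b))*(0*(3+2))))) -> (1*(((y*9)*(1+b))*(0*(3+2)))); overall: (0+(1*(((y*9)*(1+b))*(0*(3+2))))) -> (1*(((y*9)*(1+b))*(0*(3+2))))
Step 2: at root: (1*(((y*9)*(1+b))*(0*(3+2)))) -> (((y*9)*(1+b))*(0*(3+2))); overall: (1*(((y*9)*(1+b))*(0*(3+2)))) -> (((y*9)*(1+b))*(0*(3+2)))
Step 3: at R: (0*(3+2)) -> 0; overall: (((y*9)*(1+b))*(0*(3+2))) -> (((y*9)*(1+b))*0)
Step 4: at root: (((y*9)*(1+b))*0) -> 0; overall: (((y*9)*(1+b))*0) -> 0
Fixed point: 0

Answer: 0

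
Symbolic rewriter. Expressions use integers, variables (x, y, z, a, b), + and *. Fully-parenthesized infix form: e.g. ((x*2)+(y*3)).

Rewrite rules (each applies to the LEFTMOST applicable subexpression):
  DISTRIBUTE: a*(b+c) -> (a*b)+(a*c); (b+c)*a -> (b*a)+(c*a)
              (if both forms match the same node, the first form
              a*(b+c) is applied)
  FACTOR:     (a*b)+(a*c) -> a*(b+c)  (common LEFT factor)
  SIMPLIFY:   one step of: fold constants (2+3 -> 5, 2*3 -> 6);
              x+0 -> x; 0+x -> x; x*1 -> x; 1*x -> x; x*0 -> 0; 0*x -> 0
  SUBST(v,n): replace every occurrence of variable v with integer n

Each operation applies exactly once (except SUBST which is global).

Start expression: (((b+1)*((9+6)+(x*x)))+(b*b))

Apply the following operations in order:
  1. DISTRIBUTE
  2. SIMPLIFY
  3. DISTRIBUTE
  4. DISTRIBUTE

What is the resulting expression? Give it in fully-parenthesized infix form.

Start: (((b+1)*((9+6)+(x*x)))+(b*b))
Apply DISTRIBUTE at L (target: ((b+1)*((9+6)+(x*x)))): (((b+1)*((9+6)+(x*x)))+(b*b)) -> ((((b+1)*(9+6))+((b+1)*(x*x)))+(b*b))
Apply SIMPLIFY at LLR (target: (9+6)): ((((b+1)*(9+6))+((b+1)*(x*x)))+(b*b)) -> ((((b+1)*15)+((b+1)*(x*x)))+(b*b))
Apply DISTRIBUTE at LL (target: ((b+1)*15)): ((((b+1)*15)+((b+1)*(x*x)))+(b*b)) -> ((((b*15)+(1*15))+((b+1)*(x*x)))+(b*b))
Apply DISTRIBUTE at LR (target: ((b+1)*(x*x))): ((((b*15)+(1*15))+((b+1)*(x*x)))+(b*b)) -> ((((b*15)+(1*15))+((b*(x*x))+(1*(x*x))))+(b*b))

Answer: ((((b*15)+(1*15))+((b*(x*x))+(1*(x*x))))+(b*b))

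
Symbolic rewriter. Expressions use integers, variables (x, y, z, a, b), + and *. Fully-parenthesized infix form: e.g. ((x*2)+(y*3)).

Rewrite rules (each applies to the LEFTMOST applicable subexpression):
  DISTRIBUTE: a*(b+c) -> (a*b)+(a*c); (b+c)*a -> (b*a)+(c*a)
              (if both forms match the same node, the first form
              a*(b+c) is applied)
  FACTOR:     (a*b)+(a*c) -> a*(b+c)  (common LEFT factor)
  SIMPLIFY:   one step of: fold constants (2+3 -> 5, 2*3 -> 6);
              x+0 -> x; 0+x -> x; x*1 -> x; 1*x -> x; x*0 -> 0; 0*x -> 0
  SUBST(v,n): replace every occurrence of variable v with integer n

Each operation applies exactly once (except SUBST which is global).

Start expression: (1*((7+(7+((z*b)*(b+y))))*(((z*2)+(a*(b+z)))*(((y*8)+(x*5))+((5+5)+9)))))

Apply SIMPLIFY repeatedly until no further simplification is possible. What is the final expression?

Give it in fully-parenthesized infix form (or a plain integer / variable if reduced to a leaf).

Answer: ((7+(7+((z*b)*(b+y))))*(((z*2)+(a*(b+z)))*(((y*8)+(x*5))+19)))

Derivation:
Start: (1*((7+(7+((z*b)*(b+y))))*(((z*2)+(a*(b+z)))*(((y*8)+(x*5))+((5+5)+9)))))
Step 1: at root: (1*((7+(7+((z*b)*(b+y))))*(((z*2)+(a*(b+z)))*(((y*8)+(x*5))+((5+5)+9))))) -> ((7+(7+((z*b)*(b+y))))*(((z*2)+(a*(b+z)))*(((y*8)+(x*5))+((5+5)+9)))); overall: (1*((7+(7+((z*b)*(b+y))))*(((z*2)+(a*(b+z)))*(((y*8)+(x*5))+((5+5)+9))))) -> ((7+(7+((z*b)*(b+y))))*(((z*2)+(a*(b+z)))*(((y*8)+(x*5))+((5+5)+9))))
Step 2: at RRRL: (5+5) -> 10; overall: ((7+(7+((z*b)*(b+y))))*(((z*2)+(a*(b+z)))*(((y*8)+(x*5))+((5+5)+9)))) -> ((7+(7+((z*b)*(b+y))))*(((z*2)+(a*(b+z)))*(((y*8)+(x*5))+(10+9))))
Step 3: at RRR: (10+9) -> 19; overall: ((7+(7+((z*b)*(b+y))))*(((z*2)+(a*(b+z)))*(((y*8)+(x*5))+(10+9)))) -> ((7+(7+((z*b)*(b+y))))*(((z*2)+(a*(b+z)))*(((y*8)+(x*5))+19)))
Fixed point: ((7+(7+((z*b)*(b+y))))*(((z*2)+(a*(b+z)))*(((y*8)+(x*5))+19)))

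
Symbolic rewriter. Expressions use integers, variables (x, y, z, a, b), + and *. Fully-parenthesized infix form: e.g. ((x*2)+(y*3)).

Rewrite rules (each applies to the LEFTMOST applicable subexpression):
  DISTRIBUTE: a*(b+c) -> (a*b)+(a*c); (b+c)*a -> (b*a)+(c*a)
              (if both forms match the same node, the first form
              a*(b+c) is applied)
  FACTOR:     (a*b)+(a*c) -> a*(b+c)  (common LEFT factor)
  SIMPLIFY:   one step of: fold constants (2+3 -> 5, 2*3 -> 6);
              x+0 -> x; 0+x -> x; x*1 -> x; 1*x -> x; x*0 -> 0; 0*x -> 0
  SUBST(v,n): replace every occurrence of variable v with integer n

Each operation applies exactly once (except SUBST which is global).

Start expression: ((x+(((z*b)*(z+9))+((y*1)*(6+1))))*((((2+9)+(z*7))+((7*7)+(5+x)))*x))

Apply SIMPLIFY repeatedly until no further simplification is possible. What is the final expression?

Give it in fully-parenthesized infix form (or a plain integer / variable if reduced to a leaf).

Start: ((x+(((z*b)*(z+9))+((y*1)*(6+1))))*((((2+9)+(z*7))+((7*7)+(5+x)))*x))
Step 1: at LRRL: (y*1) -> y; overall: ((x+(((z*b)*(z+9))+((y*1)*(6+1))))*((((2+9)+(z*7))+((7*7)+(5+x)))*x)) -> ((x+(((z*b)*(z+9))+(y*(6+1))))*((((2+9)+(z*7))+((7*7)+(5+x)))*x))
Step 2: at LRRR: (6+1) -> 7; overall: ((x+(((z*b)*(z+9))+(y*(6+1))))*((((2+9)+(z*7))+((7*7)+(5+x)))*x)) -> ((x+(((z*b)*(z+9))+(y*7)))*((((2+9)+(z*7))+((7*7)+(5+x)))*x))
Step 3: at RLLL: (2+9) -> 11; overall: ((x+(((z*b)*(z+9))+(y*7)))*((((2+9)+(z*7))+((7*7)+(5+x)))*x)) -> ((x+(((z*b)*(z+9))+(y*7)))*(((11+(z*7))+((7*7)+(5+x)))*x))
Step 4: at RLRL: (7*7) -> 49; overall: ((x+(((z*b)*(z+9))+(y*7)))*(((11+(z*7))+((7*7)+(5+x)))*x)) -> ((x+(((z*b)*(z+9))+(y*7)))*(((11+(z*7))+(49+(5+x)))*x))
Fixed point: ((x+(((z*b)*(z+9))+(y*7)))*(((11+(z*7))+(49+(5+x)))*x))

Answer: ((x+(((z*b)*(z+9))+(y*7)))*(((11+(z*7))+(49+(5+x)))*x))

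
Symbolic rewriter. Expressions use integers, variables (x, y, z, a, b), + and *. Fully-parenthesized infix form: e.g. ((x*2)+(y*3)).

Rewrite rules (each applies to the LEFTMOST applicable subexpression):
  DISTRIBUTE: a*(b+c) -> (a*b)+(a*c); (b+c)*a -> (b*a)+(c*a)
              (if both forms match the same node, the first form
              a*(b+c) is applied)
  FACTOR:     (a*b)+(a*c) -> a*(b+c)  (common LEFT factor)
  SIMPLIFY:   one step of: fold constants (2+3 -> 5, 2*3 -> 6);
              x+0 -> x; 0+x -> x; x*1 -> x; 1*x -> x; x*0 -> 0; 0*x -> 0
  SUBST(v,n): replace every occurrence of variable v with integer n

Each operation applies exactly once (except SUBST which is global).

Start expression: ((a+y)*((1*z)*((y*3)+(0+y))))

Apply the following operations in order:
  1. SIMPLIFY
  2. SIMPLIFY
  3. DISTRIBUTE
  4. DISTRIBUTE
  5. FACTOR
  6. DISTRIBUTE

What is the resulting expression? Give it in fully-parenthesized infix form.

Answer: ((a*((z*(y*3))+(z*y)))+(y*(z*((y*3)+y))))

Derivation:
Start: ((a+y)*((1*z)*((y*3)+(0+y))))
Apply SIMPLIFY at RL (target: (1*z)): ((a+y)*((1*z)*((y*3)+(0+y)))) -> ((a+y)*(z*((y*3)+(0+y))))
Apply SIMPLIFY at RRR (target: (0+y)): ((a+y)*(z*((y*3)+(0+y)))) -> ((a+y)*(z*((y*3)+y)))
Apply DISTRIBUTE at root (target: ((a+y)*(z*((y*3)+y)))): ((a+y)*(z*((y*3)+y))) -> ((a*(z*((y*3)+y)))+(y*(z*((y*3)+y))))
Apply DISTRIBUTE at LR (target: (z*((y*3)+y))): ((a*(z*((y*3)+y)))+(y*(z*((y*3)+y)))) -> ((a*((z*(y*3))+(z*y)))+(y*(z*((y*3)+y))))
Apply FACTOR at LR (target: ((z*(y*3))+(z*y))): ((a*((z*(y*3))+(z*y)))+(y*(z*((y*3)+y)))) -> ((a*(z*((y*3)+y)))+(y*(z*((y*3)+y))))
Apply DISTRIBUTE at LR (target: (z*((y*3)+y))): ((a*(z*((y*3)+y)))+(y*(z*((y*3)+y)))) -> ((a*((z*(y*3))+(z*y)))+(y*(z*((y*3)+y))))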